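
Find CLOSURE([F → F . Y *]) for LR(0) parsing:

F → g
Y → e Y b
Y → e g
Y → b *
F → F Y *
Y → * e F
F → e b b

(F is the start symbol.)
Start with: [F → F . Y *]
  [F → F . Y *] has the dot before Y: add [Y → . e Y b], [Y → . e g], [Y → . b *], [Y → . * e F]
No further items can be added.

CLOSURE = { [F → F . Y *], [Y → . * e F], [Y → . b *], [Y → . e Y b], [Y → . e g] }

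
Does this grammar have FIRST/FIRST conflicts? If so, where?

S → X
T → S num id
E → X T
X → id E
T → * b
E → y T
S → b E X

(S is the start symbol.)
No FIRST/FIRST conflicts.

FIRST sets of the non-terminals at (or reachable through a nullable prefix from) the front of some alternative:
  FIRST(X) = { 'id' }
  FIRST(S) = { 'b', 'id' }

Productions for S:
  S → X: FIRST = { 'id' }
  S → b E X: FIRST = { 'b' }
Productions for T:
  T → S num id: FIRST = { 'b', 'id' }
  T → * b: FIRST = { '*' }
Productions for E:
  E → X T: FIRST = { 'id' }
  E → y T: FIRST = { 'y' }
X has only one production, so no FIRST/FIRST conflict is possible there.

All alternatives of each non-terminal have pairwise disjoint FIRST sets.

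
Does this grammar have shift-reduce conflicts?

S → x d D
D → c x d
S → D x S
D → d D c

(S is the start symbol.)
A shift-reduce conflict occurs when an LR(0) state has both:
  - a complete (reduce) item [A → α .] (dot at the end), and
  - a shift item [B → β . c γ] (dot before a terminal).

Augment with S' → S and build the canonical LR(0) collection (I0 = CLOSURE({[S' → . S]}), then GOTO on every symbol after a dot until no new states appear). It has 14 states:
  I0: { [D → . c x d], [D → . d D c], [S → . D x S], [S → . x d D], [S' → . S] }  — shift
  I1: { [S → D . x S] }  — shift
  I2: { [S' → S .] }  — accept
  I3: { [D → c . x d] }  — shift
  I4: { [D → . c x d], [D → . d D c], [D → d . D c] }  — shift
  I5: { [S → x . d D] }  — shift
  I6: { [D → . c x d], [D → . d D c], [S → x d . D] }  — shift
  I7: { [S → x d D .] }  — reduce
  I8: { [D → d D . c] }  — shift
  I9: { [D → d D c .] }  — reduce
  I10: { [D → c x . d] }  — shift
  I11: { [D → c x d .] }  — reduce
  I12: { [D → . c x d], [D → . d D c], [S → . D x S], [S → . x d D], [S → D x . S] }  — shift
  I13: { [S → D x S .] }  — reduce

No state contains both a complete item and a shift item.

Answer: No shift-reduce conflicts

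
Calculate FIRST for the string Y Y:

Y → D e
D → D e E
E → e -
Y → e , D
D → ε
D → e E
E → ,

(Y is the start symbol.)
{ 'e' }

FIRST sets of the non-terminals involved (from the grammar, by fixed-point iteration):
  FIRST(Y) = { 'e' }

To compute FIRST(Y Y), process the symbols left to right:
Symbol Y is a non-terminal. Add FIRST(Y) \ {ε} = { 'e' }
Y is not nullable (ε ∉ FIRST(Y)), so stop here.
FIRST(Y Y) = { 'e' }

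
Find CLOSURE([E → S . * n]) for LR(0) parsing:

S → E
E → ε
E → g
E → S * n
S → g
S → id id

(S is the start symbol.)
{ [E → S . * n] }

To compute CLOSURE, for each item [A → α.Bβ] where B is a non-terminal, add [B → .γ] for all productions B → γ; repeat for the newly added items until nothing changes.

Start with: [E → S . * n]
The dot precedes the terminal '*', so nothing is added.

CLOSURE = { [E → S . * n] }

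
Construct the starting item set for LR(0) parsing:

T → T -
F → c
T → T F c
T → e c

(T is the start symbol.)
First, augment the grammar with T' → T
I₀ = CLOSURE({ [T' → . T] }):
  [T' → . T] has the dot before T: add [T → . T -], [T → . T F c], [T → . e c]
No further items can be added.

I₀ = { [T → . T -], [T → . T F c], [T → . e c], [T' → . T] }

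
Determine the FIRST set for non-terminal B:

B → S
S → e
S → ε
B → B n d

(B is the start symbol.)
{ 'e', 'n', ε }

To compute FIRST(B), examine every production with B on the left-hand side, reading each right-hand side left to right until a non-nullable symbol is reached.

FIRST sets of the other non-terminals involved (by the same procedure, iterated to a fixed point):
  FIRST(S) = { 'e', ε }

From B → S:
  - S is a non-terminal: add FIRST(S) \ {ε} = { 'e' }
    S is nullable and nothing follows, so the whole right-hand side can vanish: ε ∈ FIRST(B)
From B → B n d:
  - B is the symbol being defined: contributes nothing new
    B is nullable, so continue to the next symbol
  - n is a terminal: add 'n' and stop

Collecting: FIRST(B) = { 'e', 'n', ε }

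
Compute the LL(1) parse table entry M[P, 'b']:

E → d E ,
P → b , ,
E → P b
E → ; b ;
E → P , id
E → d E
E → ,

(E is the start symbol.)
To find M[P, 'b'], we find productions for P where 'b' is in the predict set (PREDICT(N → α) = (FIRST(α) \ {ε}) ∪ (FOLLOW(N) if α ⇒* ε)).

P → b , ,: PREDICT = { 'b' }
  'b' is in predict set, so this production goes in M[P, 'b']

M[P, 'b'] = P → b , ,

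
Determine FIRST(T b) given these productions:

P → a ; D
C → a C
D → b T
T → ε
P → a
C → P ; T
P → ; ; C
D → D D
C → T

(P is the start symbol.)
FIRST sets of the non-terminals involved (from the grammar, by fixed-point iteration):
  FIRST(T) = { ε }

To compute FIRST(T b), process the symbols left to right:
Symbol T is a non-terminal. Add FIRST(T) \ {ε} = { }
T is nullable (ε ∈ FIRST(T)), continue to the next symbol.
Symbol b is a terminal. Add 'b' and stop.
FIRST(T b) = { 'b' }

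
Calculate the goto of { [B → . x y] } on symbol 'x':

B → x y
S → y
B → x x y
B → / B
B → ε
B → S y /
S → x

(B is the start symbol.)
GOTO(I, 'x') = CLOSURE({ [A → αX.β] : [A → α.Xβ] ∈ I, X = 'x' })

Items with dot before 'x', with the dot advanced:
  [B → . x y] → [B → x . y]
Closure adds nothing (no advanced item has the dot before a non-terminal).

GOTO = { [B → x . y] }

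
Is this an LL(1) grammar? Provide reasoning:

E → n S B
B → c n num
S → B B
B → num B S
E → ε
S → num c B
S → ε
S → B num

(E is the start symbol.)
No. Predict set conflict for S: { 'num' }

A grammar is LL(1) if for each non-terminal N with multiple productions, the predict sets of those productions are pairwise disjoint, where PREDICT(N → α) = (FIRST(α) \ {ε}) ∪ (FOLLOW(N) if α ⇒* ε).

Relevant sets:
  FIRST(B) = { 'c', 'num' }
  FOLLOW(E) = { $ }
  FOLLOW(S) = { $, 'c', 'num' }

For E:
  PREDICT(E → n S B) = { 'n' }
  PREDICT(E → ε) = { $ }
For B:
  PREDICT(B → c n num) = { 'c' }
  PREDICT(B → num B S) = { 'num' }
For S:
  PREDICT(S → B B) = { 'c', 'num' }
  PREDICT(S → num c B) = { 'num' }
  PREDICT(S → ε) = { $, 'c', 'num' }
  PREDICT(S → B num) = { 'c', 'num' }

Conflict found: Predict set conflict for S: { 'num' }
The grammar is NOT LL(1).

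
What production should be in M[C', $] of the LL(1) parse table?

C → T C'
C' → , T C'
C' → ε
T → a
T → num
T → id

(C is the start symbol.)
To find M[C', $], we find productions for C' where $ is in the predict set (PREDICT(N → α) = (FIRST(α) \ {ε}) ∪ (FOLLOW(N) if α ⇒* ε)).

Relevant sets:
  FOLLOW(C') = { $ }

C' → , T C': PREDICT = { ',' }
C' → ε: PREDICT = { $ }
  $ is in predict set, so this production goes in M[C', $]

M[C', $] = C' → ε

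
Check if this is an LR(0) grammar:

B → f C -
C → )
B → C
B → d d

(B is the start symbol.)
Augment with B' → B and build the canonical LR(0) collection (I0 = CLOSURE({[B' → . B]}), then GOTO on every symbol after a dot until no new states appear). It has 9 states:
  I0: { [B → . C], [B → . d d], [B → . f C -], [B' → . B], [C → . )] }  — shift
  I1: { [C → ) .] }  — reduce
  I2: { [B' → B .] }  — accept
  I3: { [B → C .] }  — reduce
  I4: { [B → d . d] }  — shift
  I5: { [B → f . C -], [C → . )] }  — shift
  I6: { [B → f C . -] }  — shift
  I7: { [B → f C - .] }  — reduce
  I8: { [B → d d .] }  — reduce

Every state is either a pure shift/goto state or contains exactly one complete item and nothing to shift — no conflicts. The grammar is LR(0).

Answer: Yes, the grammar is LR(0)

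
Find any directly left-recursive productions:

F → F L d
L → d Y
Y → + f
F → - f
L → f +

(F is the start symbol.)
F → F L d: LEFT RECURSIVE (starts with F)
L → d Y: starts with d
Y → + f: starts with '+'
F → - f: starts with '-'
L → f +: starts with f

The grammar has direct left recursion on: F.

Answer: Yes, F is left-recursive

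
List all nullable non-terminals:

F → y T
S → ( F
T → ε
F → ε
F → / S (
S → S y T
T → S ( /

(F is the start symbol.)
A non-terminal is nullable if it can derive ε (the empty string): either it has an ε-production, or it has a production whose right-hand side consists entirely of nullable non-terminals.

ε-productions: T → ε, F → ε
So T, F are immediately nullable.
No further non-terminal can be added: every production for the remaining non-terminals contains a terminal or a non-nullable non-terminal.
Nullable = { 'F', 'T' }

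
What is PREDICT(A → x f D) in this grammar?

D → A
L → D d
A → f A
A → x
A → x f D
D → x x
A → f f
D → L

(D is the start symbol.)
PREDICT(A → x f D) = (FIRST(RHS) \ {ε}) ∪ (FOLLOW(A) if ε ∈ FIRST(RHS), i.e. RHS ⇒* ε)
FIRST(x f D) = { 'x' }
ε ∉ FIRST(x f D), so FOLLOW(A) is not added.
PREDICT(A → x f D) = { 'x' }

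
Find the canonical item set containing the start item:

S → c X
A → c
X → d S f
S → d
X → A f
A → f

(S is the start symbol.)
{ [S → . c X], [S → . d], [S' → . S] }

First, augment the grammar with S' → S
I₀ = CLOSURE({ [S' → . S] }):
  [S' → . S] has the dot before S: add [S → . c X], [S → . d]
No further items can be added.

I₀ = { [S → . c X], [S → . d], [S' → . S] }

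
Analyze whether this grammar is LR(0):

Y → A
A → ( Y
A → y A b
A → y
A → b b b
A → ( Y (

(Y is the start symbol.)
A grammar is LR(0) if no state in the canonical LR(0) collection has:
  - both a shift item (dot before a terminal) and a complete item (shift-reduce conflict), or
  - two or more complete items (reduce-reduce conflict; the accept item [Y' → Y .] counts as a complete item here).

Augment with Y' → Y and build the canonical LR(0) collection (I0 = CLOSURE({[Y' → . Y]}), then GOTO on every symbol after a dot until no new states appear). It has 12 states:
  I0: { [A → . ( Y (], [A → . ( Y], [A → . b b b], [A → . y A b], [A → . y], [Y → . A], [Y' → . Y] }  — shift
  I1: { [A → ( . Y (], [A → ( . Y], [A → . ( Y (], [A → . ( Y], [A → . b b b], [A → . y A b], [A → . y], [Y → . A] }  — shift
  I2: { [Y → A .] }  — reduce
  I3: { [Y' → Y .] }  — accept
  I4: { [A → b . b b] }  — shift
  I5: { [A → . ( Y (], [A → . ( Y], [A → . b b b], [A → . y A b], [A → . y], [A → y . A b], [A → y .] }  — shift, reduce
  I6: { [A → y A . b] }  — shift
  I7: { [A → y A b .] }  — reduce
  I8: { [A → b b . b] }  — shift
  I9: { [A → b b b .] }  — reduce
  I10: { [A → ( Y . (], [A → ( Y .] }  — shift, reduce
  I11: { [A → ( Y ( .] }  — reduce

Conflict in state I5:
  Shift-reduce conflict between [A → y .] and [A → . ( Y]
So the grammar is NOT LR(0).

Answer: No. Shift-reduce conflict between [A → y .] and [A → . ( Y]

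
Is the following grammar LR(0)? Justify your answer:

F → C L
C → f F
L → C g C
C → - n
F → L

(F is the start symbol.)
Yes, the grammar is LR(0)

A grammar is LR(0) if no state in the canonical LR(0) collection has:
  - both a shift item (dot before a terminal) and a complete item (shift-reduce conflict), or
  - two or more complete items (reduce-reduce conflict; the accept item [F' → F .] counts as a complete item here).

Augment with F' → F and build the canonical LR(0) collection (I0 = CLOSURE({[F' → . F]}), then GOTO on every symbol after a dot until no new states appear). It has 12 states:
  I0: { [C → . - n], [C → . f F], [F → . C L], [F → . L], [F' → . F], [L → . C g C] }  — shift
  I1: { [C → - . n] }  — shift
  I2: { [C → . - n], [C → . f F], [F → C . L], [L → . C g C], [L → C . g C] }  — shift
  I3: { [F' → F .] }  — accept
  I4: { [F → L .] }  — reduce
  I5: { [C → . - n], [C → . f F], [C → f . F], [F → . C L], [F → . L], [L → . C g C] }  — shift
  I6: { [C → f F .] }  — reduce
  I7: { [L → C . g C] }  — shift
  I8: { [F → C L .] }  — reduce
  I9: { [C → . - n], [C → . f F], [L → C g . C] }  — shift
  I10: { [L → C g C .] }  — reduce
  I11: { [C → - n .] }  — reduce

Every state is either a pure shift/goto state or contains exactly one complete item and nothing to shift — no conflicts. The grammar is LR(0).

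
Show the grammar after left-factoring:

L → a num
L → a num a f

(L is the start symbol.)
Left-factoring transforms A → αβ₁ | αβ₂ into A → αA' and A' → β₁ | β₂
(α is the longest common prefix among the alternatives). Repeat until
no nonterminal has two alternatives with a common prefix.

Round 1: L has alternatives sharing prefix 'a num'. Introduce L': L → a num L'
  Add: L' → ε
  Add: L' → a f

No remaining common prefixes — done.

Resulting grammar:
L → a num L'
L' → ε
L' → a f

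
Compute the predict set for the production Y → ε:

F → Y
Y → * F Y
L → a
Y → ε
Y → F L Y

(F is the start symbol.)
{ $, '*', 'a' }

PREDICT(Y → ε) = (FIRST(RHS) \ {ε}) ∪ (FOLLOW(Y) if ε ∈ FIRST(RHS), i.e. RHS ⇒* ε)
The right-hand side is ε (FIRST(ε) = { ε }), so the predict set is FOLLOW(Y) = { $, '*', 'a' }
PREDICT(Y → ε) = { $, '*', 'a' }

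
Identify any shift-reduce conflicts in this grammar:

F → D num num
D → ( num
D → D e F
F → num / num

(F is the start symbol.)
No shift-reduce conflicts

A shift-reduce conflict occurs when an LR(0) state has both:
  - a complete (reduce) item [A → α .] (dot at the end), and
  - a shift item [B → β . c γ] (dot before a terminal).

Augment with F' → F and build the canonical LR(0) collection (I0 = CLOSURE({[F' → . F]}), then GOTO on every symbol after a dot until no new states appear). It has 12 states:
  I0: { [D → . ( num], [D → . D e F], [F → . D num num], [F → . num / num], [F' → . F] }  — shift
  I1: { [D → ( . num] }  — shift
  I2: { [D → D . e F], [F → D . num num] }  — shift
  I3: { [F' → F .] }  — accept
  I4: { [F → num . / num] }  — shift
  I5: { [F → num / . num] }  — shift
  I6: { [F → num / num .] }  — reduce
  I7: { [D → . ( num], [D → . D e F], [D → D e . F], [F → . D num num], [F → . num / num] }  — shift
  I8: { [F → D num . num] }  — shift
  I9: { [F → D num num .] }  — reduce
  I10: { [D → D e F .] }  — reduce
  I11: { [D → ( num .] }  — reduce

No state contains both a complete item and a shift item.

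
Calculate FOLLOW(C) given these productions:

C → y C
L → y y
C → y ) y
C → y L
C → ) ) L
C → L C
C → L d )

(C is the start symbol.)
To compute FOLLOW(C), find every occurrence of C on a right-hand side N → α C β: add FIRST(β) \ {ε}, and if β is empty or nullable also add FOLLOW(N). Iterate to a fixed point.

C is the start symbol, so $ ∈ FOLLOW(C).
In C → y C: C is at the end; this adds FOLLOW(C) to itself — nothing new
In C → L C: C is at the end; this adds FOLLOW(C) to itself — nothing new

Taking the union: FOLLOW(C) = { $ }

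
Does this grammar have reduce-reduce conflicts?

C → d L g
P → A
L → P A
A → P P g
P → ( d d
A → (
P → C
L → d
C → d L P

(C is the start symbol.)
Yes — I9: [L → P A .] vs [P → A .]

A reduce-reduce conflict occurs when an LR(0) state has two complete items [A → α .] and [B → β .] — both call for a reduction, and with no lookahead the parser cannot choose between them.

Augment with C' → C and build the canonical LR(0) collection (I0 = CLOSURE({[C' → . C]}), then GOTO on every symbol after a dot until no new states appear). It has 16 states:
  I0: { [C → . d L P], [C → . d L g], [C' → . C] }  — shift
  I1: { [C' → C .] }  — accept
  I2: { [A → . (], [A → . P P g], [C → . d L P], [C → . d L g], [C → d . L P], [C → d . L g], [L → . P A], [L → . d], [P → . ( d d], [P → . A], [P → . C] }  — shift
  I3: { [A → ( .], [P → ( . d d] }  — shift, reduce
  I4: { [P → A .] }  — reduce
  I5: { [P → C .] }  — reduce
  I6: { [A → . (], [A → . P P g], [C → . d L P], [C → . d L g], [C → d L . P], [C → d L . g], [P → . ( d d], [P → . A], [P → . C] }  — shift
  I7: { [A → . (], [A → . P P g], [A → P . P g], [C → . d L P], [C → . d L g], [L → P . A], [P → . ( d d], [P → . A], [P → . C] }  — shift
  I8: { [A → . (], [A → . P P g], [C → . d L P], [C → . d L g], [C → d . L P], [C → d . L g], [L → . P A], [L → . d], [L → d .], [P → . ( d d], [P → . A], [P → . C] }  — shift, reduce
  I9: { [L → P A .], [P → A .] }  — 2 reduces
  I10: { [A → . (], [A → . P P g], [A → P . P g], [A → P P . g], [C → . d L P], [C → . d L g], [P → . ( d d], [P → . A], [P → . C] }  — shift
  I11: { [A → P P g .] }  — reduce
  I12: { [A → . (], [A → . P P g], [A → P . P g], [C → . d L P], [C → . d L g], [C → d L P .], [P → . ( d d], [P → . A], [P → . C] }  — shift, reduce
  I13: { [C → d L g .] }  — reduce
  I14: { [P → ( d . d] }  — shift
  I15: { [P → ( d d .] }  — reduce

I9 contains complete items [L → P A .], [P → A .] — reduce-reduce conflict.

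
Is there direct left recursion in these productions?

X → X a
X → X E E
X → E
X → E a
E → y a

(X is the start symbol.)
X → X a: LEFT RECURSIVE (starts with X)
X → X E E: LEFT RECURSIVE (starts with X)
X → E: starts with E
X → E a: starts with E
E → y a: starts with y

The grammar has direct left recursion on: X.

Answer: Yes, X is left-recursive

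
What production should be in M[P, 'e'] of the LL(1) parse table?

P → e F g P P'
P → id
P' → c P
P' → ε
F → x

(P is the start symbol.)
P → e F g P P'

To find M[P, 'e'], we find productions for P where 'e' is in the predict set (PREDICT(N → α) = (FIRST(α) \ {ε}) ∪ (FOLLOW(N) if α ⇒* ε)).

P → e F g P P': PREDICT = { 'e' }
  'e' is in predict set, so this production goes in M[P, 'e']
P → id: PREDICT = { 'id' }

M[P, 'e'] = P → e F g P P'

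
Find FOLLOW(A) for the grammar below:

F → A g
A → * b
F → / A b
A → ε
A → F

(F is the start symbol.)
To compute FOLLOW(A), find every occurrence of A on a right-hand side N → α A β: add FIRST(β) \ {ε}, and if β is empty or nullable also add FOLLOW(N). Iterate to a fixed point.

In F → A g: A is followed by g, add FIRST(g) \ {ε} = { 'g' }
In F → / A b: A is followed by b, add FIRST(b) \ {ε} = { 'b' }

Taking the union: FOLLOW(A) = { 'b', 'g' }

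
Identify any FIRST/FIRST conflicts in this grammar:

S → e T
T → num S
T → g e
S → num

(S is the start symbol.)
A FIRST/FIRST conflict occurs when two productions N → α and N → β for the same non-terminal have FIRST(α) ∩ FIRST(β) ≠ ∅ (with ε ∈ FIRST of a nullable right-hand side, so two nullable alternatives also conflict).

Productions for S:
  S → e T: FIRST = { 'e' }
  S → num: FIRST = { 'num' }
Productions for T:
  T → num S: FIRST = { 'num' }
  T → g e: FIRST = { 'g' }

All alternatives of each non-terminal have pairwise disjoint FIRST sets.

Answer: No FIRST/FIRST conflicts.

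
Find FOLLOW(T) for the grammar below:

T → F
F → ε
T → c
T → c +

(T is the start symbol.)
{ $ }

To compute FOLLOW(T), find every occurrence of T on a right-hand side N → α T β: add FIRST(β) \ {ε}, and if β is empty or nullable also add FOLLOW(N). Iterate to a fixed point.

T is the start symbol, so $ ∈ FOLLOW(T).
T does not occur on any right-hand side.

Taking the union: FOLLOW(T) = { $ }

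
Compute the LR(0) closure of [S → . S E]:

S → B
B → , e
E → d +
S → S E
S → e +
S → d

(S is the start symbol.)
{ [B → . , e], [S → . B], [S → . S E], [S → . d], [S → . e +] }

Start with: [S → . S E]
  [S → . S E] has the dot before S: add [S → . B], [S → . e +], [S → . d]
  [S → . B] has the dot before B: add [B → . , e]
No further items can be added.

CLOSURE = { [B → . , e], [S → . B], [S → . S E], [S → . d], [S → . e +] }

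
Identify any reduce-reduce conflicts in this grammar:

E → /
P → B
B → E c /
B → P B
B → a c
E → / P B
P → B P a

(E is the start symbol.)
A reduce-reduce conflict occurs when an LR(0) state has two complete items [A → α .] and [B → β .] — both call for a reduction, and with no lookahead the parser cannot choose between them.

Augment with E' → E and build the canonical LR(0) collection (I0 = CLOSURE({[E' → . E]}), then GOTO on every symbol after a dot until no new states appear). It has 15 states:
  I0: { [E → . / P B], [E → . /], [E' → . E] }  — shift
  I1: { [B → . E c /], [B → . P B], [B → . a c], [E → . / P B], [E → . /], [E → / . P B], [E → / .], [P → . B P a], [P → . B] }  — shift, reduce
  I2: { [E' → E .] }  — accept
  I3: { [B → . E c /], [B → . P B], [B → . a c], [E → . / P B], [E → . /], [P → . B P a], [P → . B], [P → B . P a], [P → B .] }  — shift, reduce
  I4: { [B → E . c /] }  — shift
  I5: { [B → . E c /], [B → . P B], [B → . a c], [B → P . B], [E → . / P B], [E → . /], [E → / P . B], [P → . B P a], [P → . B] }  — shift
  I6: { [B → a . c] }  — shift
  I7: { [B → a c .] }  — reduce
  I8: { [B → . E c /], [B → . P B], [B → . a c], [B → P B .], [E → . / P B], [E → . /], [E → / P B .], [P → . B P a], [P → . B], [P → B . P a], [P → B .] }  — shift, 3 reduces
  I9: { [B → . E c /], [B → . P B], [B → . a c], [B → P . B], [E → . / P B], [E → . /], [P → . B P a], [P → . B] }  — shift
  I10: { [B → . E c /], [B → . P B], [B → . a c], [B → P B .], [E → . / P B], [E → . /], [P → . B P a], [P → . B], [P → B . P a], [P → B .] }  — shift, 2 reduces
  I11: { [B → . E c /], [B → . P B], [B → . a c], [B → P . B], [E → . / P B], [E → . /], [P → . B P a], [P → . B], [P → B P . a] }  — shift
  I12: { [B → a . c], [P → B P a .] }  — shift, reduce
  I13: { [B → E c . /] }  — shift
  I14: { [B → E c / .] }  — reduce

I8 contains complete items [B → P B .], [E → / P B .], [P → B .] — reduce-reduce conflict.
I10 contains complete items [B → P B .], [P → B .] — reduce-reduce conflict.

Answer: Yes — I8: [B → P B .] vs [E → / P B .]; I10: [B → P B .] vs [P → B .]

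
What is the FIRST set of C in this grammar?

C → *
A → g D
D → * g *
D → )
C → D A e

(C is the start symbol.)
{ ')', '*' }

To compute FIRST(C), examine every production with C on the left-hand side, reading each right-hand side left to right until a non-nullable symbol is reached.

FIRST sets of the other non-terminals involved (by the same procedure, iterated to a fixed point):
  FIRST(D) = { ')', '*' }

From C → *:
  - '*' is a terminal: add '*' and stop
From C → D A e:
  - D is a non-terminal: add FIRST(D) \ {ε} = { ')', '*' }
    D is not nullable, so stop

Collecting: FIRST(C) = { ')', '*' }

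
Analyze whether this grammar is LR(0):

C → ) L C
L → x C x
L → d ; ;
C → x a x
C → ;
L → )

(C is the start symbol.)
Yes, the grammar is LR(0)

A grammar is LR(0) if no state in the canonical LR(0) collection has:
  - both a shift item (dot before a terminal) and a complete item (shift-reduce conflict), or
  - two or more complete items (reduce-reduce conflict; the accept item [C' → C .] counts as a complete item here).

Augment with C' → C and build the canonical LR(0) collection (I0 = CLOSURE({[C' → . C]}), then GOTO on every symbol after a dot until no new states appear). It has 16 states:
  I0: { [C → . ) L C], [C → . ;], [C → . x a x], [C' → . C] }  — shift
  I1: { [C → ) . L C], [L → . )], [L → . d ; ;], [L → . x C x] }  — shift
  I2: { [C → ; .] }  — reduce
  I3: { [C' → C .] }  — accept
  I4: { [C → x . a x] }  — shift
  I5: { [C → x a . x] }  — shift
  I6: { [C → x a x .] }  — reduce
  I7: { [L → ) .] }  — reduce
  I8: { [C → ) L . C], [C → . ) L C], [C → . ;], [C → . x a x] }  — shift
  I9: { [L → d . ; ;] }  — shift
  I10: { [C → . ) L C], [C → . ;], [C → . x a x], [L → x . C x] }  — shift
  I11: { [L → x C . x] }  — shift
  I12: { [L → x C x .] }  — reduce
  I13: { [L → d ; . ;] }  — shift
  I14: { [L → d ; ; .] }  — reduce
  I15: { [C → ) L C .] }  — reduce

Every state is either a pure shift/goto state or contains exactly one complete item and nothing to shift — no conflicts. The grammar is LR(0).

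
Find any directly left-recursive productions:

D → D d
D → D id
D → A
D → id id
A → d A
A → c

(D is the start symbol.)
Yes, D is left-recursive

Direct left recursion occurs when N → N α for some non-terminal N (the right-hand side begins with the left-hand side itself).

D → D d: LEFT RECURSIVE (starts with D)
D → D id: LEFT RECURSIVE (starts with D)
D → A: starts with A
D → id id: starts with id
A → d A: starts with d
A → c: starts with c

The grammar has direct left recursion on: D.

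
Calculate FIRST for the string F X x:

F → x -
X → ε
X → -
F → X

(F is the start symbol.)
{ '-', 'x' }

FIRST sets of the non-terminals involved (from the grammar, by fixed-point iteration):
  FIRST(F) = { '-', 'x', ε }
  FIRST(X) = { '-', ε }

To compute FIRST(F X x), process the symbols left to right:
Symbol F is a non-terminal. Add FIRST(F) \ {ε} = { '-', 'x' }
F is nullable (ε ∈ FIRST(F)), continue to the next symbol.
Symbol X is a non-terminal. Add FIRST(X) \ {ε} = { '-' }
X is nullable (ε ∈ FIRST(X)), continue to the next symbol.
Symbol x is a terminal. Add 'x' and stop.
FIRST(F X x) = { '-', 'x' }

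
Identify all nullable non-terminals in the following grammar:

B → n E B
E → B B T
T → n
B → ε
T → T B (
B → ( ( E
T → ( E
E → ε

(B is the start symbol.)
A non-terminal is nullable if it can derive ε (the empty string): either it has an ε-production, or it has a production whose right-hand side consists entirely of nullable non-terminals.

ε-productions: B → ε, E → ε
So B, E are immediately nullable.
No further non-terminal can be added: every production for the remaining non-terminals contains a terminal or a non-nullable non-terminal.
Nullable = { 'B', 'E' }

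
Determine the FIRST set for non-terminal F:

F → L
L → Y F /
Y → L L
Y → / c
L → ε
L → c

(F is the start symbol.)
{ '/', 'c', ε }

To compute FIRST(F), examine every production with F on the left-hand side, reading each right-hand side left to right until a non-nullable symbol is reached.

FIRST sets of the other non-terminals involved (by the same procedure, iterated to a fixed point):
  FIRST(L) = { '/', 'c', ε }

From F → L:
  - L is a non-terminal: add FIRST(L) \ {ε} = { '/', 'c' }
    L is nullable and nothing follows, so the whole right-hand side can vanish: ε ∈ FIRST(F)

Collecting: FIRST(F) = { '/', 'c', ε }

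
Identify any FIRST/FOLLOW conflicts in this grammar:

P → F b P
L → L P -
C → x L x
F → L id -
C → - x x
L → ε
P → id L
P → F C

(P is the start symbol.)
Nullable non-terminals: L.
FIRST sets used below: FIRST(L) = { 'id', ε }, FIRST(P) = { 'id' }

L: nullable alternative(s) L → ε; FOLLOW(L) = { $, '-', 'id', 'x' }
  L → L P -: FIRST \ {ε} = { 'id' } — overlaps FOLLOW(L) on { 'id' }: CONFLICT
  L → ε: FIRST \ {ε} = { } — this is the only nullable alternative, skip

C, F, P have no nullable alternative, so no FIRST/FOLLOW check is needed there.

So the grammar has 1 FIRST/FOLLOW conflict (marked CONFLICT above).

Answer: Yes. L → L P '-' with FOLLOW(L) on { 'id' }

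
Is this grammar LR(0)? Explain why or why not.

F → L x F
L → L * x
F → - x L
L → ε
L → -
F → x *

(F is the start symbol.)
No. Shift-reduce conflict between [L → .] and [F → . - x L]

A grammar is LR(0) if no state in the canonical LR(0) collection has:
  - both a shift item (dot before a terminal) and a complete item (shift-reduce conflict), or
  - two or more complete items (reduce-reduce conflict; the accept item [F' → F .] counts as a complete item here).

Augment with F' → F and build the canonical LR(0) collection (I0 = CLOSURE({[F' → . F]}), then GOTO on every symbol after a dot until no new states appear). It has 13 states:
  I0: { [F → . - x L], [F → . L x F], [F → . x *], [F' → . F], [L → . -], [L → . L * x], [L → .] }  — shift, reduce
  I1: { [F → - . x L], [L → - .] }  — shift, reduce
  I2: { [F' → F .] }  — accept
  I3: { [F → L . x F], [L → L . * x] }  — shift
  I4: { [F → x . *] }  — shift
  I5: { [F → x * .] }  — reduce
  I6: { [L → L * . x] }  — shift
  I7: { [F → . - x L], [F → . L x F], [F → . x *], [F → L x . F], [L → . -], [L → . L * x], [L → .] }  — shift, reduce
  I8: { [F → L x F .] }  — reduce
  I9: { [L → L * x .] }  — reduce
  I10: { [F → - x . L], [L → . -], [L → . L * x], [L → .] }  — shift, reduce
  I11: { [L → - .] }  — reduce
  I12: { [F → - x L .], [L → L . * x] }  — shift, reduce

Conflict in state I0:
  Shift-reduce conflict between [L → .] and [F → . - x L]
So the grammar is NOT LR(0).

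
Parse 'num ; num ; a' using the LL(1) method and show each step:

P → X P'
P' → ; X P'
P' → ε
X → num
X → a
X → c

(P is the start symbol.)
Stack is shown with the top on the left.

Stack     Input            Action
---------------------------------
P $       num ; num ; a $  output P → X P'
X P' $    num ; num ; a $  output X → num
num P' $  num ; num ; a $  match 'num'
P' $      ; num ; a $      output P' → ; X P'
; X P' $  ; num ; a $      match ';'
X P' $    num ; a $        output X → num
num P' $  num ; a $        match 'num'
P' $      ; a $            output P' → ; X P'
; X P' $  ; a $            match ';'
X P' $    a $              output X → a
a P' $    a $              match 'a'
P' $      $                output P' → ε
$         $                accept

The string is accepted.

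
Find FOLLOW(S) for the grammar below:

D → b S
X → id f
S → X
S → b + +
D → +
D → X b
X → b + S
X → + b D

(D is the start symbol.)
{ $, 'b' }

To compute FOLLOW(S), find every occurrence of S on a right-hand side N → α S β: add FIRST(β) \ {ε}, and if β is empty or nullable also add FOLLOW(N). Iterate to a fixed point.

In D → b S: S is at the end, add FOLLOW(D)
In X → b + S: S is at the end, add FOLLOW(X)

The FOLLOW sets referred to above (computed the same way, to a fixed point):
  FOLLOW(D) = { $, 'b' }
  FOLLOW(X) = { $, 'b' }

Taking the union: FOLLOW(S) = { $, 'b' }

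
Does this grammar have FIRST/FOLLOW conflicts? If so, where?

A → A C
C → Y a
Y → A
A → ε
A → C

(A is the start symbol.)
Nullable non-terminals: A, Y.
FIRST sets used below: FIRST(A) = { 'a', ε }, FIRST(C) = { 'a' }

A: nullable alternative(s) A → ε; FOLLOW(A) = { $, 'a' }
  A → A C: FIRST \ {ε} = { 'a' } — overlaps FOLLOW(A) on { 'a' }: CONFLICT
  A → ε: FIRST \ {ε} = { } — this is the only nullable alternative, skip
  A → C: FIRST \ {ε} = { 'a' } — overlaps FOLLOW(A) on { 'a' }: CONFLICT
Y has a nullable alternative but only one production, so nothing to check.

C has no nullable alternative, so no FIRST/FOLLOW check is needed there.

So the grammar has 2 FIRST/FOLLOW conflicts (marked CONFLICT above).

Answer: Yes. A → A C with FOLLOW(A) on { 'a' }; A → C with FOLLOW(A) on { 'a' }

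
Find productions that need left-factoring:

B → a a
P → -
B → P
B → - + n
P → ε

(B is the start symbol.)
Left-factoring is needed when two productions for the same non-terminal
share a common prefix on the right-hand side.

Productions for B:
  B → a a
  B → P
  B → - + n
Productions for P:
  P → -
  P → ε

No common prefixes found.

Answer: No, left-factoring is not needed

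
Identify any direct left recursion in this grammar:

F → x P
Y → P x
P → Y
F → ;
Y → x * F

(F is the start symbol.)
No direct left recursion

Direct left recursion occurs when N → N α for some non-terminal N (the right-hand side begins with the left-hand side itself).

F → x P: starts with x
Y → P x: starts with P
P → Y: starts with Y
F → ;: starts with ';'
Y → x * F: starts with x

No direct left recursion found.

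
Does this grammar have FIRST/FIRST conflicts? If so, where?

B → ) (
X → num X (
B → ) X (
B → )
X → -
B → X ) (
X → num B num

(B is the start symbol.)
FIRST sets of the non-terminals at (or reachable through a nullable prefix from) the front of some alternative:
  FIRST(X) = { '-', 'num' }

Productions for B:
  B → ) (: FIRST = { ')' }
  B → ) X (: FIRST = { ')' }
  B → ): FIRST = { ')' }
  B → X ) (: FIRST = { '-', 'num' }
Productions for X:
  X → num X (: FIRST = { 'num' }
  X → -: FIRST = { '-' }
  X → num B num: FIRST = { 'num' }

Conflict for B: B → ) ( and B → ) X (
  Overlap: { ')' }
Conflict for B: B → ) ( and B → )
  Overlap: { ')' }
Conflict for B: B → ) X ( and B → )
  Overlap: { ')' }
Conflict for X: X → num X ( and X → num B num
  Overlap: { 'num' }

Answer: Yes. B → ')' '(' / B → ')' X '(' on { ')' }; B → ')' '(' / B → ')' on { ')' }; B → ')' X '(' / B → ')' on { ')' }; X → num X '(' / X → num B num on { 'num' }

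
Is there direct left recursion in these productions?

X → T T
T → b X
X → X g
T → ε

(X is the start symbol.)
X → T T: starts with T
T → b X: starts with b
X → X g: LEFT RECURSIVE (starts with X)
T → ε: starts with ε

The grammar has direct left recursion on: X.

Answer: Yes, X is left-recursive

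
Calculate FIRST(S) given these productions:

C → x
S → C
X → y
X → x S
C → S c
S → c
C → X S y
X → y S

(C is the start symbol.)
{ 'c', 'x', 'y' }

FIRST sets of the other non-terminals involved (by the same procedure, iterated to a fixed point):
  FIRST(C) = { 'c', 'x', 'y' }

From S → C:
  - C is a non-terminal: add FIRST(C) \ {ε} = { 'c', 'x', 'y' }
    C is not nullable, so stop
From S → c:
  - c is a terminal: add 'c' and stop

Collecting: FIRST(S) = { 'c', 'x', 'y' }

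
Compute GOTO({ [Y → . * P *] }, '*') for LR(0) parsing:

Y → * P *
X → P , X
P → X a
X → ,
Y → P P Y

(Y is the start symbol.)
GOTO(I, '*') = CLOSURE({ [A → αX.β] : [A → α.Xβ] ∈ I, X = '*' })

Items with dot before '*', with the dot advanced:
  [Y → . * P *] → [Y → * . P *]
Closure of the advanced items:
  [Y → * . P *] has the dot before P: add [P → . X a]
  [P → . X a] has the dot before X: add [X → . P , X], [X → . ,]

GOTO = { [P → . X a], [X → . ,], [X → . P , X], [Y → * . P *] }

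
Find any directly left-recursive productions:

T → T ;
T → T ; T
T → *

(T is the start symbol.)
T → T ;: LEFT RECURSIVE (starts with T)
T → T ; T: LEFT RECURSIVE (starts with T)
T → *: starts with '*'

The grammar has direct left recursion on: T.

Answer: Yes, T is left-recursive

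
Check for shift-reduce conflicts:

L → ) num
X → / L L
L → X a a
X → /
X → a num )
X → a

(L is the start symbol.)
A shift-reduce conflict occurs when an LR(0) state has both:
  - a complete (reduce) item [A → α .] (dot at the end), and
  - a shift item [B → β . c γ] (dot before a terminal).

Augment with L' → L and build the canonical LR(0) collection (I0 = CLOSURE({[L' → . L]}), then GOTO on every symbol after a dot until no new states appear). It has 13 states:
  I0: { [L → . ) num], [L → . X a a], [L' → . L], [X → . / L L], [X → . /], [X → . a num )], [X → . a] }  — shift
  I1: { [L → ) . num] }  — shift
  I2: { [L → . ) num], [L → . X a a], [X → . / L L], [X → . /], [X → . a num )], [X → . a], [X → / . L L], [X → / .] }  — shift, reduce
  I3: { [L' → L .] }  — accept
  I4: { [L → X . a a] }  — shift
  I5: { [X → a . num )], [X → a .] }  — shift, reduce
  I6: { [X → a num . )] }  — shift
  I7: { [X → a num ) .] }  — reduce
  I8: { [L → X a . a] }  — shift
  I9: { [L → X a a .] }  — reduce
  I10: { [L → . ) num], [L → . X a a], [X → . / L L], [X → . /], [X → . a num )], [X → . a], [X → / L . L] }  — shift
  I11: { [X → / L L .] }  — reduce
  I12: { [L → ) num .] }  — reduce

I2 contains reduce item [X → / .] and shift items [L → . ) num], [X → . /], [X → . / L L], [X → . a], [X → . a num )] — shift-reduce conflict.
I5 contains reduce item [X → a .] and shift item [X → a . num )] — shift-reduce conflict.

Answer: Yes — I2: [X → / .] vs [L → . ) num]; I5: [X → a .] vs [X → a . num )]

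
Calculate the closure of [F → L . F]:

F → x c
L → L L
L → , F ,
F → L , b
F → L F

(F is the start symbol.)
To compute CLOSURE, for each item [A → α.Bβ] where B is a non-terminal, add [B → .γ] for all productions B → γ; repeat for the newly added items until nothing changes.

Start with: [F → L . F]
  [F → L . F] has the dot before F: add [F → . x c], [F → . L , b], [F → . L F]
  [F → . L , b] has the dot before L: add [L → . L L], [L → . , F ,]
No further items can be added.

CLOSURE = { [F → . L , b], [F → . L F], [F → . x c], [F → L . F], [L → . , F ,], [L → . L L] }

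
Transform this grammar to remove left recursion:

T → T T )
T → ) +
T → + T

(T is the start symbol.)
T is directly left-recursive. The standard transformation for
  A → A α₁ | ... | A α_m | β₁ | ... | β_n
is
  A  → β₁ A' | ... | β_n A'
  A' → α₁ A' | ... | α_m A' | ε

T → ) + becomes T → ) + T'
T → + T becomes T → + T T'
T → T T ) becomes T' → T ) T'
Add T' → ε

Resulting grammar:
T → ) + T'
T → + T T'
T' → T ) T'
T' → ε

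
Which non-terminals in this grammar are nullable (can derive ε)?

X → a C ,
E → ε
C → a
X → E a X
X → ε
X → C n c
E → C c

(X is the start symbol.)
A non-terminal is nullable if it can derive ε (the empty string): either it has an ε-production, or it has a production whose right-hand side consists entirely of nullable non-terminals.

ε-productions: E → ε, X → ε
So E, X are immediately nullable.
No further non-terminal can be added: every production for the remaining non-terminals contains a terminal or a non-nullable non-terminal.
Nullable = { 'E', 'X' }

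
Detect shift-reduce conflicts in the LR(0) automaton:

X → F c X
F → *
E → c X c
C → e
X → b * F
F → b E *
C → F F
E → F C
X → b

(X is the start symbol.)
Yes — I4: [X → b .] vs [E → . c X c]; I5: [F → * .] vs [F → . *]

Augment with X' → X and build the canonical LR(0) collection (I0 = CLOSURE({[X' → . X]}), then GOTO on every symbol after a dot until no new states appear). It has 20 states:
  I0: { [F → . *], [F → . b E *], [X → . F c X], [X → . b * F], [X → . b], [X' → . X] }  — shift
  I1: { [F → * .] }  — reduce
  I2: { [X → F . c X] }  — shift
  I3: { [X' → X .] }  — accept
  I4: { [E → . F C], [E → . c X c], [F → . *], [F → . b E *], [F → b . E *], [X → b . * F], [X → b .] }  — shift, reduce
  I5: { [F → * .], [F → . *], [F → . b E *], [X → b * . F] }  — shift, reduce
  I6: { [F → b E . *] }  — shift
  I7: { [C → . F F], [C → . e], [E → F . C], [F → . *], [F → . b E *] }  — shift
  I8: { [E → . F C], [E → . c X c], [F → . *], [F → . b E *], [F → b . E *] }  — shift
  I9: { [E → c . X c], [F → . *], [F → . b E *], [X → . F c X], [X → . b * F], [X → . b] }  — shift
  I10: { [E → c X . c] }  — shift
  I11: { [E → c X c .] }  — reduce
  I12: { [E → F C .] }  — reduce
  I13: { [C → F . F], [F → . *], [F → . b E *] }  — shift
  I14: { [C → e .] }  — reduce
  I15: { [C → F F .] }  — reduce
  I16: { [F → b E * .] }  — reduce
  I17: { [X → b * F .] }  — reduce
  I18: { [F → . *], [F → . b E *], [X → . F c X], [X → . b * F], [X → . b], [X → F c . X] }  — shift
  I19: { [X → F c X .] }  — reduce

I4 contains reduce item [X → b .] and shift items [E → . c X c], [F → . *], [F → . b E *], [X → b . * F] — shift-reduce conflict.
I5 contains reduce item [F → * .] and shift items [F → . *], [F → . b E *] — shift-reduce conflict.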